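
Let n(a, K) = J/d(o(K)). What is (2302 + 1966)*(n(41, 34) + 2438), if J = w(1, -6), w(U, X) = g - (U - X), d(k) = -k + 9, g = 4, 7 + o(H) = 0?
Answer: 41618335/4 ≈ 1.0405e+7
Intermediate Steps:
o(H) = -7 (o(H) = -7 + 0 = -7)
d(k) = 9 - k
w(U, X) = 4 + X - U (w(U, X) = 4 - (U - X) = 4 + (X - U) = 4 + X - U)
J = -3 (J = 4 - 6 - 1*1 = 4 - 6 - 1 = -3)
n(a, K) = -3/16 (n(a, K) = -3/(9 - 1*(-7)) = -3/(9 + 7) = -3/16)
(2302 + 1966)*(n(41, 34) + 2438) = (2302 + 1966)*(-3/16 + 2438) = 4268*(39005/16) = 41618335/4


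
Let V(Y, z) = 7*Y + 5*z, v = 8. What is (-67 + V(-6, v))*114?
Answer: -7866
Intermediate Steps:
V(Y, z) = 5*z + 7*Y
(-67 + V(-6, v))*114 = (-67 + (5*8 + 7*(-6)))*114 = (-67 + (40 - 42))*114 = (-67 - 2)*114 = -69*114 = -7866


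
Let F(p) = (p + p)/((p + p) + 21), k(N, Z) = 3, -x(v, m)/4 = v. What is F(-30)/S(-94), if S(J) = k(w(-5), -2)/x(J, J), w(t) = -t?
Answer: 7520/39 ≈ 192.82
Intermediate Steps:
x(v, m) = -4*v
F(p) = 2*p/(21 + 2*p) (F(p) = (2*p)/(2*p + 21) = (2*p)/(21 + 2*p) = 2*p/(21 + 2*p))
S(J) = -3/(4*J) (S(J) = 3/((-4*J)) = 3*(-1/(4*J)) = -3/(4*J))
F(-30)/S(-94) = (2*(-30)/(21 + 2*(-30)))/((-¾/(-94))) = (2*(-30)/(21 - 60))/((-¾*(-1/94))) = (2*(-30)/(-39))/(3/376) = (2*(-30)*(-1/39))*(376/3) = (20/13)*(376/3) = 7520/39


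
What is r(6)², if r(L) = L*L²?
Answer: 46656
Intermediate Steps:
r(L) = L³
r(6)² = (6³)² = 216² = 46656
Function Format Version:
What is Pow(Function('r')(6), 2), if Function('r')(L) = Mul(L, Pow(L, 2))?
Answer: 46656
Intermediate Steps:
Function('r')(L) = Pow(L, 3)
Pow(Function('r')(6), 2) = Pow(Pow(6, 3), 2) = Pow(216, 2) = 46656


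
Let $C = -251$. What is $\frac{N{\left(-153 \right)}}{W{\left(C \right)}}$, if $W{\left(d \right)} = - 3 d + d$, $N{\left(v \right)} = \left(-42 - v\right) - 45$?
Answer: $\frac{33}{251} \approx 0.13147$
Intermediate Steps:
$N{\left(v \right)} = -87 - v$
$W{\left(d \right)} = - 2 d$
$\frac{N{\left(-153 \right)}}{W{\left(C \right)}} = \frac{-87 - -153}{\left(-2\right) \left(-251\right)} = \frac{-87 + 153}{502} = 66 \cdot \frac{1}{502} = \frac{33}{251}$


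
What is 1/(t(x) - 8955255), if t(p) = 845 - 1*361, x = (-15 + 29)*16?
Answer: -1/8954771 ≈ -1.1167e-7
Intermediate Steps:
x = 224 (x = 14*16 = 224)
t(p) = 484 (t(p) = 845 - 361 = 484)
1/(t(x) - 8955255) = 1/(484 - 8955255) = 1/(-8954771) = -1/8954771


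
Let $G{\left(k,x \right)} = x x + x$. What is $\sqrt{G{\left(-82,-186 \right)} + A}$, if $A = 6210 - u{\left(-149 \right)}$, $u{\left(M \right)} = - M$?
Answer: $\sqrt{40471} \approx 201.17$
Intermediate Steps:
$G{\left(k,x \right)} = x + x^{2}$ ($G{\left(k,x \right)} = x^{2} + x = x + x^{2}$)
$A = 6061$ ($A = 6210 - \left(-1\right) \left(-149\right) = 6210 - 149 = 6061$)
$\sqrt{G{\left(-82,-186 \right)} + A} = \sqrt{- 186 \left(1 - 186\right) + 6061} = \sqrt{\left(-186\right) \left(-185\right) + 6061} = \sqrt{34410 + 6061} = \sqrt{40471}$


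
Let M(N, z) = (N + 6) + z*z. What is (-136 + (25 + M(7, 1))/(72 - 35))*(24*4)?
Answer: -479328/37 ≈ -12955.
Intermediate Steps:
M(N, z) = 6 + N + z**2 (M(N, z) = (6 + N) + z**2 = 6 + N + z**2)
(-136 + (25 + M(7, 1))/(72 - 35))*(24*4) = (-136 + (25 + (6 + 7 + 1**2))/(72 - 35))*(24*4) = (-136 + (25 + (6 + 7 + 1))/37)*96 = (-136 + (25 + 14)*(1/37))*96 = (-136 + 39*(1/37))*96 = (-136 + 39/37)*96 = -4993/37*96 = -479328/37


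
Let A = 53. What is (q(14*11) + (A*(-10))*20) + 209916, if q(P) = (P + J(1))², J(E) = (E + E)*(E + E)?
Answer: 224280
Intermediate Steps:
J(E) = 4*E² (J(E) = (2*E)*(2*E) = 4*E²)
q(P) = (4 + P)² (q(P) = (P + 4*1²)² = (P + 4*1)² = (P + 4)² = (4 + P)²)
(q(14*11) + (A*(-10))*20) + 209916 = ((4 + 14*11)² + (53*(-10))*20) + 209916 = ((4 + 154)² - 530*20) + 209916 = (158² - 10600) + 209916 = (24964 - 10600) + 209916 = 14364 + 209916 = 224280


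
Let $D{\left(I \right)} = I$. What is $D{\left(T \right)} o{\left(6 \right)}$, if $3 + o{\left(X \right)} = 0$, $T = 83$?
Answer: $-249$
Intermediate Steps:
$o{\left(X \right)} = -3$ ($o{\left(X \right)} = -3 + 0 = -3$)
$D{\left(T \right)} o{\left(6 \right)} = 83 \left(-3\right) = -249$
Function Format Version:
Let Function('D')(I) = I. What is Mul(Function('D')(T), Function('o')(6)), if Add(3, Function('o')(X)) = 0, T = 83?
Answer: -249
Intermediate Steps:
Function('o')(X) = -3 (Function('o')(X) = Add(-3, 0) = -3)
Mul(Function('D')(T), Function('o')(6)) = Mul(83, -3) = -249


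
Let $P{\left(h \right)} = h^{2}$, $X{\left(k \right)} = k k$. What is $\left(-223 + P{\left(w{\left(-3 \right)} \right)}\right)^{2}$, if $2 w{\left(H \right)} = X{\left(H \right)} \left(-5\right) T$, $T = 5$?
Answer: $\frac{2473371289}{16} \approx 1.5459 \cdot 10^{8}$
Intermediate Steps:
$X{\left(k \right)} = k^{2}$
$w{\left(H \right)} = - \frac{25 H^{2}}{2}$ ($w{\left(H \right)} = \frac{H^{2} \left(-5\right) 5}{2} = \frac{- 5 H^{2} \cdot 5}{2} = \frac{\left(-25\right) H^{2}}{2} = - \frac{25 H^{2}}{2}$)
$\left(-223 + P{\left(w{\left(-3 \right)} \right)}\right)^{2} = \left(-223 + \left(- \frac{25 \left(-3\right)^{2}}{2}\right)^{2}\right)^{2} = \left(-223 + \left(\left(- \frac{25}{2}\right) 9\right)^{2}\right)^{2} = \left(-223 + \left(- \frac{225}{2}\right)^{2}\right)^{2} = \left(-223 + \frac{50625}{4}\right)^{2} = \left(\frac{49733}{4}\right)^{2} = \frac{2473371289}{16}$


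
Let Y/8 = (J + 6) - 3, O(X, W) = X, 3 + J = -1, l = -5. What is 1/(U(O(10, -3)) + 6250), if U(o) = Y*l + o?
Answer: 1/6300 ≈ 0.00015873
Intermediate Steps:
J = -4 (J = -3 - 1 = -4)
Y = -8 (Y = 8*((-4 + 6) - 3) = 8*(2 - 3) = 8*(-1) = -8)
U(o) = 40 + o (U(o) = -8*(-5) + o = 40 + o)
1/(U(O(10, -3)) + 6250) = 1/((40 + 10) + 6250) = 1/(50 + 6250) = 1/6300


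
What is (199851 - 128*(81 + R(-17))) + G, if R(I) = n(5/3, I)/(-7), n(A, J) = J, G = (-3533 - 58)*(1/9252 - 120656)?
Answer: 3119213188363/7196 ≈ 4.3346e+8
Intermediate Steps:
G = 445407415089/1028 (G = -3591*(1/9252 - 120656) = -3591*(-1116309311/9252) = 445407415089/1028 ≈ 4.3328e+8)
R(I) = -I/7 (R(I) = I/(-7) = I*(-1/7) = -I/7)
(199851 - 128*(81 + R(-17))) + G = (199851 - 128*(81 - 1/7*(-17))) + 445407415089/1028 = (199851 - 128*(81 + 17/7)) + 445407415089/1028 = (199851 - 128*584/7) + 445407415089/1028 = (199851 - 74752/7) + 445407415089/1028 = 1324205/7 + 445407415089/1028 = 3119213188363/7196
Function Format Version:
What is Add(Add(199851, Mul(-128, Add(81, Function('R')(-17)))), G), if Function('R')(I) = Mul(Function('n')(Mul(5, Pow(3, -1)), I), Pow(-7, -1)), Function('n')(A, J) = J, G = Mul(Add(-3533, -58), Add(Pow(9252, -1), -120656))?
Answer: Rational(3119213188363, 7196) ≈ 4.3346e+8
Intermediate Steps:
G = Rational(445407415089, 1028) (G = Mul(-3591, Add(Rational(1, 9252), -120656)) = Mul(-3591, Rational(-1116309311, 9252)) = Rational(445407415089, 1028) ≈ 4.3328e+8)
Function('R')(I) = Mul(Rational(-1, 7), I) (Function('R')(I) = Mul(I, Pow(-7, -1)) = Mul(I, Rational(-1, 7)) = Mul(Rational(-1, 7), I))
Add(Add(199851, Mul(-128, Add(81, Function('R')(-17)))), G) = Add(Add(199851, Mul(-128, Add(81, Mul(Rational(-1, 7), -17)))), Rational(445407415089, 1028)) = Add(Add(199851, Mul(-128, Add(81, Rational(17, 7)))), Rational(445407415089, 1028)) = Add(Add(199851, Mul(-128, Rational(584, 7))), Rational(445407415089, 1028)) = Add(Add(199851, Rational(-74752, 7)), Rational(445407415089, 1028)) = Add(Rational(1324205, 7), Rational(445407415089, 1028)) = Rational(3119213188363, 7196)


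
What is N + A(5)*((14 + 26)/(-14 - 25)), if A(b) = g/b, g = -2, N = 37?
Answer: 1459/39 ≈ 37.410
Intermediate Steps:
A(b) = -2/b
N + A(5)*((14 + 26)/(-14 - 25)) = 37 + (-2/5)*((14 + 26)/(-14 - 25)) = 37 + (-2*⅕)*(40/(-39)) = 37 - 16*(-1)/39 = 37 - ⅖*(-40/39) = 37 + 16/39 = 1459/39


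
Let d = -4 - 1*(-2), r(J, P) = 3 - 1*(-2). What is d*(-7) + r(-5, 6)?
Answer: 19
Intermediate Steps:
r(J, P) = 5 (r(J, P) = 3 + 2 = 5)
d = -2 (d = -4 + 2 = -2)
d*(-7) + r(-5, 6) = -2*(-7) + 5 = 14 + 5 = 19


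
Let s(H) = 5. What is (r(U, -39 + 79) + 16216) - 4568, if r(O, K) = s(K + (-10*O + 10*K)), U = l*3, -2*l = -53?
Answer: 11653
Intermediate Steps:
l = 53/2 (l = -½*(-53) = 53/2 ≈ 26.500)
U = 159/2 (U = (53/2)*3 = 159/2 ≈ 79.500)
r(O, K) = 5
(r(U, -39 + 79) + 16216) - 4568 = (5 + 16216) - 4568 = 16221 - 4568 = 11653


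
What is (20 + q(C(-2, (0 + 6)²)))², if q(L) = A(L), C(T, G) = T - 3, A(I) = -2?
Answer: 324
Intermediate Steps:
C(T, G) = -3 + T
q(L) = -2
(20 + q(C(-2, (0 + 6)²)))² = (20 - 2)² = 18² = 324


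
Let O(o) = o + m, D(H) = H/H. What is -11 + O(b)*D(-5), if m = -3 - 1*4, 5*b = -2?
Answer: -92/5 ≈ -18.400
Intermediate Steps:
D(H) = 1
b = -⅖ (b = (⅕)*(-2) = -⅖ ≈ -0.40000)
m = -7 (m = -3 - 4 = -7)
O(o) = -7 + o (O(o) = o - 7 = -7 + o)
-11 + O(b)*D(-5) = -11 + (-7 - ⅖)*1 = -11 - 37/5*1 = -11 - 37/5 = -92/5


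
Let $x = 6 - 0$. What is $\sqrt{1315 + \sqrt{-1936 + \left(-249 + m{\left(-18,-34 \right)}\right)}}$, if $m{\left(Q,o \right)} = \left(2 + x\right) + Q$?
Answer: $\sqrt{1315 + i \sqrt{2195}} \approx 36.269 + 0.6459 i$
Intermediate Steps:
$x = 6$ ($x = 6 + 0 = 6$)
$m{\left(Q,o \right)} = 8 + Q$ ($m{\left(Q,o \right)} = \left(2 + 6\right) + Q = 8 + Q$)
$\sqrt{1315 + \sqrt{-1936 + \left(-249 + m{\left(-18,-34 \right)}\right)}} = \sqrt{1315 + \sqrt{-1936 + \left(-249 + \left(8 - 18\right)\right)}} = \sqrt{1315 + \sqrt{-1936 - 259}} = \sqrt{1315 + \sqrt{-2195}} = \sqrt{1315 + i \sqrt{2195}}$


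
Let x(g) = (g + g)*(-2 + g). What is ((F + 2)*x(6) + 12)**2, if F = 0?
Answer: 11664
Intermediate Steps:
x(g) = 2*g*(-2 + g) (x(g) = (2*g)*(-2 + g) = 2*g*(-2 + g))
((F + 2)*x(6) + 12)**2 = ((0 + 2)*(2*6*(-2 + 6)) + 12)**2 = (2*(2*6*4) + 12)**2 = (2*48 + 12)**2 = (96 + 12)**2 = 108**2 = 11664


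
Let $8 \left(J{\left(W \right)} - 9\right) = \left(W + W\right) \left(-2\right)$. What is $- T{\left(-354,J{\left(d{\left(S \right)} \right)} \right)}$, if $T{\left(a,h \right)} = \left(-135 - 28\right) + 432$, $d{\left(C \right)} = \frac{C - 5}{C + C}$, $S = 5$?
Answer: $-269$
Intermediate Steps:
$d{\left(C \right)} = \frac{-5 + C}{2 C}$
$J{\left(W \right)} = 9 - \frac{W}{2}$ ($J{\left(W \right)} = 9 + \frac{\left(W + W\right) \left(-2\right)}{8} = 9 + \frac{2 W \left(-2\right)}{8} = 9 + \frac{\left(-4\right) W}{8} = 9 - \frac{W}{2}$)
$T{\left(a,h \right)} = 269$ ($T{\left(a,h \right)} = \left(-135 - 28\right) + 432 = -163 + 432 = 269$)
$- T{\left(-354,J{\left(d{\left(S \right)} \right)} \right)} = \left(-1\right) 269 = -269$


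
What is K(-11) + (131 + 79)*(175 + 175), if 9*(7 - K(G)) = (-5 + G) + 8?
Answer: 661571/9 ≈ 73508.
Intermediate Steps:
K(G) = 20/3 - G/9 (K(G) = 7 - ((-5 + G) + 8)/9 = 7 - (3 + G)/9 = 7 + (-⅓ - G/9) = 20/3 - G/9)
K(-11) + (131 + 79)*(175 + 175) = (20/3 - ⅑*(-11)) + (131 + 79)*(175 + 175) = (20/3 + 11/9) + 210*350 = 71/9 + 73500 = 661571/9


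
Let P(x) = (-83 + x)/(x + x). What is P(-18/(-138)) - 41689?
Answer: -126020/3 ≈ -42007.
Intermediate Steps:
P(x) = (-83 + x)/(2*x) (P(x) = (-83 + x)/((2*x)) = (-83 + x)*(1/(2*x)) = (-83 + x)/(2*x))
P(-18/(-138)) - 41689 = (-83 - 18/(-138))/(2*((-18/(-138)))) - 41689 = (-83 - 18*(-1/138))/(2*((-18*(-1/138)))) - 41689 = (-83 + 3/23)/(2*(3/23)) - 41689 = (½)*(23/3)*(-1906/23) - 41689 = -953/3 - 41689 = -126020/3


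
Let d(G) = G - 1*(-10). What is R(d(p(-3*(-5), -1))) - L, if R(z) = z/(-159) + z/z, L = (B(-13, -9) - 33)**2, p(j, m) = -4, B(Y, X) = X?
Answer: -93441/53 ≈ -1763.0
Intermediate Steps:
d(G) = 10 + G (d(G) = G + 10 = 10 + G)
L = 1764 (L = (-9 - 33)**2 = (-42)**2 = 1764)
R(z) = 1 - z/159 (R(z) = z*(-1/159) + 1 = -z/159 + 1 = 1 - z/159)
R(d(p(-3*(-5), -1))) - L = (1 - (10 - 4)/159) - 1*1764 = (1 - 1/159*6) - 1764 = (1 - 2/53) - 1764 = 51/53 - 1764 = -93441/53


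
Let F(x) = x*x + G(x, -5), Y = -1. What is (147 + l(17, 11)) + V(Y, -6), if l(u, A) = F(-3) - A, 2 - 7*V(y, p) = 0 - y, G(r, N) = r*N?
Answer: 1121/7 ≈ 160.14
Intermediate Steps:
G(r, N) = N*r
V(y, p) = 2/7 + y/7 (V(y, p) = 2/7 - (0 - y)/7 = 2/7 - (-1)*y/7 = 2/7 + y/7)
F(x) = x² - 5*x (F(x) = x*x - 5*x = x² - 5*x)
l(u, A) = 24 - A (l(u, A) = -3*(-5 - 3) - A = -3*(-8) - A = 24 - A)
(147 + l(17, 11)) + V(Y, -6) = (147 + (24 - 1*11)) + (2/7 + (⅐)*(-1)) = (147 + (24 - 11)) + (2/7 - ⅐) = (147 + 13) + ⅐ = 160 + ⅐ = 1121/7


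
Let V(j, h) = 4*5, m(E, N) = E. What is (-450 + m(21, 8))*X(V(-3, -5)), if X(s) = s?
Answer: -8580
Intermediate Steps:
V(j, h) = 20
(-450 + m(21, 8))*X(V(-3, -5)) = (-450 + 21)*20 = -429*20 = -8580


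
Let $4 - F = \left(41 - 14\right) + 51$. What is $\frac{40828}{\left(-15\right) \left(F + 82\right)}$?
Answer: $- \frac{10207}{30} \approx -340.23$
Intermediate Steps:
$F = -74$ ($F = 4 - \left(\left(41 - 14\right) + 51\right) = 4 - \left(27 + 51\right) = 4 - 78 = -74$)
$\frac{40828}{\left(-15\right) \left(F + 82\right)} = \frac{40828}{\left(-15\right) \left(-74 + 82\right)} = \frac{40828}{\left(-15\right) 8} = \frac{40828}{-120} = 40828 \left(- \frac{1}{120}\right) = - \frac{10207}{30}$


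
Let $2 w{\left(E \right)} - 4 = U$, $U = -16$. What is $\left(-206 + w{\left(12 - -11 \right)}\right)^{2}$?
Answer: $44944$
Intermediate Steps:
$w{\left(E \right)} = -6$ ($w{\left(E \right)} = 2 + \frac{1}{2} \left(-16\right) = 2 - 8 = -6$)
$\left(-206 + w{\left(12 - -11 \right)}\right)^{2} = \left(-206 - 6\right)^{2} = \left(-212\right)^{2} = 44944$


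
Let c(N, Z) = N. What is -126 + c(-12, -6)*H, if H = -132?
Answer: 1458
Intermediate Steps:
-126 + c(-12, -6)*H = -126 - 12*(-132) = -126 + 1584 = 1458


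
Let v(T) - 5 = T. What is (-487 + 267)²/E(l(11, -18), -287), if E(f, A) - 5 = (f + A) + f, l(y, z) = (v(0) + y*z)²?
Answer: 6050/9277 ≈ 0.65215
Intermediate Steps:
v(T) = 5 + T
l(y, z) = (5 + y*z)² (l(y, z) = ((5 + 0) + y*z)² = (5 + y*z)²)
E(f, A) = 5 + A + 2*f (E(f, A) = 5 + ((f + A) + f) = 5 + ((A + f) + f) = 5 + (A + 2*f) = 5 + A + 2*f)
(-487 + 267)²/E(l(11, -18), -287) = (-487 + 267)²/(5 - 287 + 2*(5 + 11*(-18))²) = (-220)²/(5 - 287 + 2*(5 - 198)²) = 48400/(5 - 287 + 2*(-193)²) = 48400/(5 - 287 + 2*37249) = 48400/(5 - 287 + 74498) = 48400/74216 = 48400*(1/74216) = 6050/9277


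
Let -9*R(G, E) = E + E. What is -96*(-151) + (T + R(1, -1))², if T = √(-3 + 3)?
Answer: 1174180/81 ≈ 14496.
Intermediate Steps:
R(G, E) = -2*E/9 (R(G, E) = -(E + E)/9 = -2*E/9)
T = 0 (T = √0 = 0)
-96*(-151) + (T + R(1, -1))² = -96*(-151) + (0 - 2/9*(-1))² = 14496 + (0 + 2/9)² = 14496 + (2/9)² = 14496 + 4/81 = 1174180/81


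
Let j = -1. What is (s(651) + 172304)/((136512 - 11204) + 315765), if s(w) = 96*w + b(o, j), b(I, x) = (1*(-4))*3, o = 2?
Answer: 234788/441073 ≈ 0.53231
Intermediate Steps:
b(I, x) = -12 (b(I, x) = -4*3 = -12)
s(w) = -12 + 96*w (s(w) = 96*w - 12 = -12 + 96*w)
(s(651) + 172304)/((136512 - 11204) + 315765) = ((-12 + 96*651) + 172304)/((136512 - 11204) + 315765) = ((-12 + 62496) + 172304)/(125308 + 315765) = (62484 + 172304)/441073 = 234788*(1/441073) = 234788/441073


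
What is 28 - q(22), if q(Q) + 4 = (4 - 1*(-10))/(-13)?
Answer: 430/13 ≈ 33.077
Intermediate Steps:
q(Q) = -66/13 (q(Q) = -4 + (4 - 1*(-10))/(-13) = -4 + (4 + 10)*(-1/13) = -4 + 14*(-1/13) = -4 - 14/13 = -66/13)
28 - q(22) = 28 - 1*(-66/13) = 28 + 66/13 = 430/13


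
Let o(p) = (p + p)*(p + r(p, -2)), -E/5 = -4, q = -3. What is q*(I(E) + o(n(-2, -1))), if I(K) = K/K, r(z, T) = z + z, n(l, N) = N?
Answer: -21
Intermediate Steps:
r(z, T) = 2*z
E = 20 (E = -5*(-4) = 20)
o(p) = 6*p**2 (o(p) = (p + p)*(p + 2*p) = (2*p)*(3*p) = 6*p**2)
I(K) = 1
q*(I(E) + o(n(-2, -1))) = -3*(1 + 6*(-1)**2) = -3*(1 + 6*1) = -3*(1 + 6) = -3*7 = -21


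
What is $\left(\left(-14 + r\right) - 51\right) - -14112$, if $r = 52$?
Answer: $14099$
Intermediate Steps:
$\left(\left(-14 + r\right) - 51\right) - -14112 = \left(\left(-14 + 52\right) - 51\right) - -14112 = \left(38 - 51\right) + 14112 = -13 + 14112 = 14099$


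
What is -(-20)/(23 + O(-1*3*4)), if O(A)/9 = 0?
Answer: 20/23 ≈ 0.86957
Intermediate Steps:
O(A) = 0 (O(A) = 9*0 = 0)
-(-20)/(23 + O(-1*3*4)) = -(-20)/(23 + 0) = -(-20)/23 = -1*(-20/23) = 20/23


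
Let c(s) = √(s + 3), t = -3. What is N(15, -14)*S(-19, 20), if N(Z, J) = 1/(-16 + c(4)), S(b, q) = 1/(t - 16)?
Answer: 16/4731 + √7/4731 ≈ 0.0039412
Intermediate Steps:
S(b, q) = -1/19 (S(b, q) = 1/(-3 - 16) = 1/(-19) = -1/19)
c(s) = √(3 + s)
N(Z, J) = 1/(-16 + √7) (N(Z, J) = 1/(-16 + √(3 + 4)) = 1/(-16 + √7))
N(15, -14)*S(-19, 20) = (-16/249 - √7/249)*(-1/19) = 16/4731 + √7/4731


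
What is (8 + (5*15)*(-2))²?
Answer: 20164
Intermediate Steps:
(8 + (5*15)*(-2))² = (8 + 75*(-2))² = (8 - 150)² = (-142)² = 20164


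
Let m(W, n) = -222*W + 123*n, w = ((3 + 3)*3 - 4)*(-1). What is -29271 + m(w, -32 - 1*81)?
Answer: -40062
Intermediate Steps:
w = -14 (w = (6*3 - 4)*(-1) = (18 - 4)*(-1) = 14*(-1) = -14)
-29271 + m(w, -32 - 1*81) = -29271 + (-222*(-14) + 123*(-32 - 1*81)) = -29271 + (3108 + 123*(-32 - 81)) = -29271 + (3108 + 123*(-113)) = -29271 + (3108 - 13899) = -29271 - 10791 = -40062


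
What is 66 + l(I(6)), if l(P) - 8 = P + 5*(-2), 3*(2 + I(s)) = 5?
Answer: 191/3 ≈ 63.667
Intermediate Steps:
I(s) = -⅓ (I(s) = -2 + (⅓)*5 = -2 + 5/3 = -⅓)
l(P) = -2 + P (l(P) = 8 + (P + 5*(-2)) = 8 + (P - 10) = 8 + (-10 + P) = -2 + P)
66 + l(I(6)) = 66 + (-2 - ⅓) = 66 - 7/3 = 191/3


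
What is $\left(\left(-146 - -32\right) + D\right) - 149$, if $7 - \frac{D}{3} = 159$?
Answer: $-719$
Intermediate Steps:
$D = -456$ ($D = 21 - 477 = -456$)
$\left(\left(-146 - -32\right) + D\right) - 149 = \left(\left(-146 - -32\right) - 456\right) - 149 = \left(\left(-146 + 32\right) - 456\right) - 149 = \left(-114 - 456\right) - 149 = -570 - 149 = -719$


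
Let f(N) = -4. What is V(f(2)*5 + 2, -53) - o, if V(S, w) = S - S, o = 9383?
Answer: -9383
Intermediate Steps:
V(S, w) = 0
V(f(2)*5 + 2, -53) - o = 0 - 1*9383 = 0 - 9383 = -9383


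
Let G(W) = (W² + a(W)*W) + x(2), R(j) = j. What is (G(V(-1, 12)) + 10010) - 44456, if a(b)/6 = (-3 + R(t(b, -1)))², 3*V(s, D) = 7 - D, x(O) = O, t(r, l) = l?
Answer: -311411/9 ≈ -34601.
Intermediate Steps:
V(s, D) = 7/3 - D/3 (V(s, D) = (7 - D)/3 = 7/3 - D/3)
a(b) = 96 (a(b) = 6*(-3 - 1)² = 6*(-4)² = 6*16 = 96)
G(W) = 2 + W² + 96*W (G(W) = (W² + 96*W) + 2 = 2 + W² + 96*W)
(G(V(-1, 12)) + 10010) - 44456 = ((2 + (7/3 - ⅓*12)² + 96*(7/3 - ⅓*12)) + 10010) - 44456 = ((2 + (7/3 - 4)² + 96*(7/3 - 4)) + 10010) - 44456 = ((2 + (-5/3)² + 96*(-5/3)) + 10010) - 44456 = ((2 + 25/9 - 160) + 10010) - 44456 = (-1397/9 + 10010) - 44456 = 88693/9 - 44456 = -311411/9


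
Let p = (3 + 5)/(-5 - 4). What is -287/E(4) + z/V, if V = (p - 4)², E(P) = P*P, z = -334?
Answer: -61781/1936 ≈ -31.912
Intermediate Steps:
E(P) = P²
p = -8/9 (p = 8/(-9) = 8*(-⅑) = -8/9 ≈ -0.88889)
V = 1936/81 (V = (-8/9 - 4)² = (-44/9)² = 1936/81 ≈ 23.901)
-287/E(4) + z/V = -287/(4²) - 334/1936/81 = -287/16 - 334*81/1936 = -287*1/16 - 13527/968 = -287/16 - 13527/968 = -61781/1936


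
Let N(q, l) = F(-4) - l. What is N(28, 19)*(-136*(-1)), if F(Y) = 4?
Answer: -2040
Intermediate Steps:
N(q, l) = 4 - l
N(28, 19)*(-136*(-1)) = (4 - 1*19)*(-136*(-1)) = (4 - 19)*136 = -15*136 = -2040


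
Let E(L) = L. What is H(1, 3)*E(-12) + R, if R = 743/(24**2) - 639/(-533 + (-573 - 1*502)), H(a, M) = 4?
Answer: -1787299/38592 ≈ -46.313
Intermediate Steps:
R = 65117/38592 (R = 743/576 - 639/(-533 + (-573 - 502)) = 743*(1/576) - 639/(-533 - 1075) = 743/576 - 639/(-1608) = 743/576 - 639*(-1/1608) = 743/576 + 213/536 = 65117/38592 ≈ 1.6873)
H(1, 3)*E(-12) + R = 4*(-12) + 65117/38592 = -48 + 65117/38592 = -1787299/38592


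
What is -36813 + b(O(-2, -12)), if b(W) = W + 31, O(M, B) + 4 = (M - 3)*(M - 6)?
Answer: -36746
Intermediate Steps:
O(M, B) = -4 + (-6 + M)*(-3 + M) (O(M, B) = -4 + (M - 3)*(M - 6) = -4 + (-3 + M)*(-6 + M) = -4 + (-6 + M)*(-3 + M))
b(W) = 31 + W
-36813 + b(O(-2, -12)) = -36813 + (31 + (14 + (-2)² - 9*(-2))) = -36813 + (31 + (14 + 4 + 18)) = -36813 + (31 + 36) = -36813 + 67 = -36746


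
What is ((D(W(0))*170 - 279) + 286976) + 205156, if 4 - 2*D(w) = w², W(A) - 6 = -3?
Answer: 491428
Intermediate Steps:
W(A) = 3 (W(A) = 6 - 3 = 3)
D(w) = 2 - w²/2
((D(W(0))*170 - 279) + 286976) + 205156 = (((2 - ½*3²)*170 - 279) + 286976) + 205156 = (((2 - ½*9)*170 - 279) + 286976) + 205156 = (((2 - 9/2)*170 - 279) + 286976) + 205156 = ((-5/2*170 - 279) + 286976) + 205156 = ((-425 - 279) + 286976) + 205156 = (-704 + 286976) + 205156 = 286272 + 205156 = 491428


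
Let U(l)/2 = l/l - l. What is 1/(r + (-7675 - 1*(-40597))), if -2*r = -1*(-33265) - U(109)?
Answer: 2/32363 ≈ 6.1799e-5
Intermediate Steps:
U(l) = 2 - 2*l (U(l) = 2*(l/l - l) = 2*(1 - l) = 2 - 2*l)
r = -33481/2 (r = -(-1*(-33265) - (2 - 2*109))/2 = -(33265 - (2 - 218))/2 = -(33265 - 1*(-216))/2 = -(33265 + 216)/2 = -½*33481 = -33481/2 ≈ -16741.)
1/(r + (-7675 - 1*(-40597))) = 1/(-33481/2 + (-7675 - 1*(-40597))) = 1/(-33481/2 + (-7675 + 40597)) = 1/(-33481/2 + 32922) = 1/(32363/2) = 2/32363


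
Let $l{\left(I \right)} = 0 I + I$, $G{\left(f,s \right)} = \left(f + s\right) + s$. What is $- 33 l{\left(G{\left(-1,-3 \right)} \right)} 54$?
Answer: $12474$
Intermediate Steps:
$G{\left(f,s \right)} = f + 2 s$
$l{\left(I \right)} = I$ ($l{\left(I \right)} = 0 + I = I$)
$- 33 l{\left(G{\left(-1,-3 \right)} \right)} 54 = - 33 \left(-1 + 2 \left(-3\right)\right) 54 = - 33 \left(-1 - 6\right) 54 = \left(-33\right) \left(-7\right) 54 = 231 \cdot 54 = 12474$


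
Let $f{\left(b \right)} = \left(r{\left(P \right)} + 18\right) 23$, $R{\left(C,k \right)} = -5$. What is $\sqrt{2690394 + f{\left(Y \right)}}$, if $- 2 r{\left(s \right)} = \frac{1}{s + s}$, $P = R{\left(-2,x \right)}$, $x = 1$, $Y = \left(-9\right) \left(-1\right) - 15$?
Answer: $\frac{\sqrt{269080915}}{10} \approx 1640.4$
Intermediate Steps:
$Y = -6$ ($Y = 9 - 15 = -6$)
$P = -5$
$r{\left(s \right)} = - \frac{1}{4 s}$ ($r{\left(s \right)} = - \frac{1}{2 \left(s + s\right)} = - \frac{1}{2 \cdot 2 s} = - \frac{\frac{1}{2} \frac{1}{s}}{2} = - \frac{1}{4 s}$)
$f{\left(b \right)} = \frac{8303}{20}$ ($f{\left(b \right)} = \left(- \frac{1}{4 \left(-5\right)} + 18\right) 23 = \left(\left(- \frac{1}{4}\right) \left(- \frac{1}{5}\right) + 18\right) 23 = \left(\frac{1}{20} + 18\right) 23 = \frac{361}{20} \cdot 23 = \frac{8303}{20}$)
$\sqrt{2690394 + f{\left(Y \right)}} = \sqrt{2690394 + \frac{8303}{20}} = \sqrt{\frac{53816183}{20}} = \frac{\sqrt{269080915}}{10}$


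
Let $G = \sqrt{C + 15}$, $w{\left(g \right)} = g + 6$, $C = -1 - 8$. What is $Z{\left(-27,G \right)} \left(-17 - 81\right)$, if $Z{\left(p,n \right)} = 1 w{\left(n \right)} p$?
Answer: $15876 + 2646 \sqrt{6} \approx 22357.0$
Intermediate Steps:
$C = -9$ ($C = -1 - 8 = -9$)
$w{\left(g \right)} = 6 + g$
$G = \sqrt{6}$ ($G = \sqrt{-9 + 15} = \sqrt{6} \approx 2.4495$)
$Z{\left(p,n \right)} = p \left(6 + n\right)$ ($Z{\left(p,n \right)} = 1 \left(6 + n\right) p = \left(6 + n\right) p = p \left(6 + n\right)$)
$Z{\left(-27,G \right)} \left(-17 - 81\right) = - 27 \left(6 + \sqrt{6}\right) \left(-17 - 81\right) = \left(-162 - 27 \sqrt{6}\right) \left(-98\right) = 15876 + 2646 \sqrt{6}$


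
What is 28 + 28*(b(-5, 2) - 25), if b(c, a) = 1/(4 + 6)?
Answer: -3346/5 ≈ -669.20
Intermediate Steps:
b(c, a) = ⅒ (b(c, a) = 1/10 = ⅒)
28 + 28*(b(-5, 2) - 25) = 28 + 28*(⅒ - 25) = 28 + 28*(-249/10) = 28 - 3486/5 = -3346/5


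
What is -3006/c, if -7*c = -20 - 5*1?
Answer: -21042/25 ≈ -841.68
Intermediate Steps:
c = 25/7 (c = -(-20 - 5*1)/7 = -(-20 - 5)/7 = -1/7*(-25) = 25/7 ≈ 3.5714)
-3006/c = -3006/25/7 = -3006*7/25 = -21042/25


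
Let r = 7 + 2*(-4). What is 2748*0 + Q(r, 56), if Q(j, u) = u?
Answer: 56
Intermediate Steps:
r = -1 (r = 7 - 8 = -1)
2748*0 + Q(r, 56) = 2748*0 + 56 = 0 + 56 = 56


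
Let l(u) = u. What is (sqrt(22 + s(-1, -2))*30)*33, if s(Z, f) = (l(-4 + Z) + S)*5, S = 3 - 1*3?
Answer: 990*I*sqrt(3) ≈ 1714.7*I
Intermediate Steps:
S = 0 (S = 3 - 3 = 0)
s(Z, f) = -20 + 5*Z (s(Z, f) = ((-4 + Z) + 0)*5 = (-4 + Z)*5 = -20 + 5*Z)
(sqrt(22 + s(-1, -2))*30)*33 = (sqrt(22 + (-20 + 5*(-1)))*30)*33 = (sqrt(22 + (-20 - 5))*30)*33 = (sqrt(22 - 25)*30)*33 = (sqrt(-3)*30)*33 = ((I*sqrt(3))*30)*33 = (30*I*sqrt(3))*33 = 990*I*sqrt(3)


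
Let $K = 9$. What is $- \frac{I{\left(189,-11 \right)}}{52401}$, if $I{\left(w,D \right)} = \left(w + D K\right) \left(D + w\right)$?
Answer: $- \frac{5340}{17467} \approx -0.30572$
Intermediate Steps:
$I{\left(w,D \right)} = \left(D + w\right) \left(w + 9 D\right)$ ($I{\left(w,D \right)} = \left(w + D 9\right) \left(D + w\right) = \left(w + 9 D\right) \left(D + w\right) = \left(D + w\right) \left(w + 9 D\right)$)
$- \frac{I{\left(189,-11 \right)}}{52401} = - \frac{189^{2} + 9 \left(-11\right)^{2} + 10 \left(-11\right) 189}{52401} = - \frac{35721 + 9 \cdot 121 - 20790}{52401} = - \frac{35721 + 1089 - 20790}{52401} = - \frac{16020}{52401} = \left(-1\right) \frac{5340}{17467} = - \frac{5340}{17467}$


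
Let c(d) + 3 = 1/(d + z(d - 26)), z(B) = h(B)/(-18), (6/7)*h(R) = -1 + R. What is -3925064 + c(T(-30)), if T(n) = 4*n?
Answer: -15609991495/3977 ≈ -3.9251e+6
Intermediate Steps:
h(R) = -7/6 + 7*R/6 (h(R) = 7*(-1 + R)/6 = -7/6 + 7*R/6)
z(B) = 7/108 - 7*B/108 (z(B) = (-7/6 + 7*B/6)/(-18) = (-7/6 + 7*B/6)*(-1/18) = 7/108 - 7*B/108)
c(d) = -3 + 1/(7/4 + 101*d/108) (c(d) = -3 + 1/(d + (7/108 - 7*(d - 26)/108)) = -3 + 1/(d + (7/108 - 7*(-26 + d)/108)) = -3 + 1/(d + (7/108 + (91/54 - 7*d/108))) = -3 + 1/(d + (7/4 - 7*d/108)) = -3 + 1/(7/4 + 101*d/108))
-3925064 + c(T(-30)) = -3925064 + 3*(-153 - 404*(-30))/(189 + 101*(4*(-30))) = -3925064 + 3*(-153 - 101*(-120))/(189 + 101*(-120)) = -3925064 + 3*(-153 + 12120)/(189 - 12120) = -3925064 + 3*11967/(-11931) = -3925064 + 3*(-1/11931)*11967 = -3925064 - 11967/3977 = -15609991495/3977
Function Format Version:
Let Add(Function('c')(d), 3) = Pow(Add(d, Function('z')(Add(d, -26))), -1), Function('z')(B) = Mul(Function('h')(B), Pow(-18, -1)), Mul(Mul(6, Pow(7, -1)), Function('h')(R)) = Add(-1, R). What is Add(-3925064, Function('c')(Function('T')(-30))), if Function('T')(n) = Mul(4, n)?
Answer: Rational(-15609991495, 3977) ≈ -3.9251e+6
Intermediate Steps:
Function('h')(R) = Add(Rational(-7, 6), Mul(Rational(7, 6), R)) (Function('h')(R) = Mul(Rational(7, 6), Add(-1, R)) = Add(Rational(-7, 6), Mul(Rational(7, 6), R)))
Function('z')(B) = Add(Rational(7, 108), Mul(Rational(-7, 108), B)) (Function('z')(B) = Mul(Add(Rational(-7, 6), Mul(Rational(7, 6), B)), Pow(-18, -1)) = Mul(Add(Rational(-7, 6), Mul(Rational(7, 6), B)), Rational(-1, 18)) = Add(Rational(7, 108), Mul(Rational(-7, 108), B)))
Function('c')(d) = Add(-3, Pow(Add(Rational(7, 4), Mul(Rational(101, 108), d)), -1)) (Function('c')(d) = Add(-3, Pow(Add(d, Add(Rational(7, 108), Mul(Rational(-7, 108), Add(d, -26)))), -1)) = Add(-3, Pow(Add(d, Add(Rational(7, 108), Mul(Rational(-7, 108), Add(-26, d)))), -1)) = Add(-3, Pow(Add(d, Add(Rational(7, 108), Add(Rational(91, 54), Mul(Rational(-7, 108), d)))), -1)) = Add(-3, Pow(Add(d, Add(Rational(7, 4), Mul(Rational(-7, 108), d))), -1)) = Add(-3, Pow(Add(Rational(7, 4), Mul(Rational(101, 108), d)), -1)))
Add(-3925064, Function('c')(Function('T')(-30))) = Add(-3925064, Mul(3, Pow(Add(189, Mul(101, Mul(4, -30))), -1), Add(-153, Mul(-101, Mul(4, -30))))) = Add(-3925064, Mul(3, Pow(Add(189, Mul(101, -120)), -1), Add(-153, Mul(-101, -120)))) = Add(-3925064, Mul(3, Pow(Add(189, -12120), -1), Add(-153, 12120))) = Add(-3925064, Mul(3, Pow(-11931, -1), 11967)) = Add(-3925064, Mul(3, Rational(-1, 11931), 11967)) = Add(-3925064, Rational(-11967, 3977)) = Rational(-15609991495, 3977)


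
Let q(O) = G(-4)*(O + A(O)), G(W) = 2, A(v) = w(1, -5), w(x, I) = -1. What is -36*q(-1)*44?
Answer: 6336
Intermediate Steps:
A(v) = -1
q(O) = -2 + 2*O (q(O) = 2*(O - 1) = 2*(-1 + O) = -2 + 2*O)
-36*q(-1)*44 = -36*(-2 + 2*(-1))*44 = -36*(-2 - 2)*44 = -36*(-4)*44 = 144*44 = 6336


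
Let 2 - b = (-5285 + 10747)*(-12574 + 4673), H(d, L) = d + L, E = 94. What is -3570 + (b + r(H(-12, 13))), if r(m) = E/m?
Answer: 43151788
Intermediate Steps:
H(d, L) = L + d
r(m) = 94/m
b = 43155264 (b = 2 - (-5285 + 10747)*(-12574 + 4673) = 2 - 5462*(-7901) = 2 - 1*(-43155262) = 2 + 43155262 = 43155264)
-3570 + (b + r(H(-12, 13))) = -3570 + (43155264 + 94/(13 - 12)) = -3570 + (43155264 + 94/1) = -3570 + (43155264 + 94*1) = -3570 + (43155264 + 94) = -3570 + 43155358 = 43151788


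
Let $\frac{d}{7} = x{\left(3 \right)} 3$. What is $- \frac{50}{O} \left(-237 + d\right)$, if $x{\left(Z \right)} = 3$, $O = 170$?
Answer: $\frac{870}{17} \approx 51.176$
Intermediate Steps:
$d = 63$ ($d = 7 \cdot 3 \cdot 3 = 7 \cdot 9 = 63$)
$- \frac{50}{O} \left(-237 + d\right) = - \frac{50}{170} \left(-237 + 63\right) = \left(-50\right) \frac{1}{170} \left(-174\right) = \left(- \frac{5}{17}\right) \left(-174\right) = \frac{870}{17}$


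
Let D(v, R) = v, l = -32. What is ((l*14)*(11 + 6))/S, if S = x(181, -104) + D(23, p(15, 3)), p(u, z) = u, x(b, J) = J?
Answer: 7616/81 ≈ 94.025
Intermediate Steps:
S = -81 (S = -104 + 23 = -81)
((l*14)*(11 + 6))/S = ((-32*14)*(11 + 6))/(-81) = -448*17*(-1/81) = -7616*(-1/81) = 7616/81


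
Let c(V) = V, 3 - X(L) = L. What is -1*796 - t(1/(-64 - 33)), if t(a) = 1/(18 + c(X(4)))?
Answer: -13533/17 ≈ -796.06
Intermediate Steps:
X(L) = 3 - L
t(a) = 1/17 (t(a) = 1/(18 + (3 - 1*4)) = 1/(18 + (3 - 4)) = 1/(18 - 1) = 1/17)
-1*796 - t(1/(-64 - 33)) = -1*796 - 1*1/17 = -796 - 1/17 = -13533/17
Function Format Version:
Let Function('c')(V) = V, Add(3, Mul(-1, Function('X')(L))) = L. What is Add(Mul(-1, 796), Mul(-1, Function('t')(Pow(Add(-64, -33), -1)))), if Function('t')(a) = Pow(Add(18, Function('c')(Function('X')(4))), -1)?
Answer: Rational(-13533, 17) ≈ -796.06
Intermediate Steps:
Function('X')(L) = Add(3, Mul(-1, L))
Function('t')(a) = Rational(1, 17) (Function('t')(a) = Pow(Add(18, Add(3, Mul(-1, 4))), -1) = Pow(Add(18, Add(3, -4)), -1) = Pow(Add(18, -1), -1) = Pow(17, -1) = Rational(1, 17))
Add(Mul(-1, 796), Mul(-1, Function('t')(Pow(Add(-64, -33), -1)))) = Add(Mul(-1, 796), Mul(-1, Rational(1, 17))) = Add(-796, Rational(-1, 17)) = Rational(-13533, 17)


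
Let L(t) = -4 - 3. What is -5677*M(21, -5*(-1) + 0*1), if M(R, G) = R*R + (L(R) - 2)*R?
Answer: -1430604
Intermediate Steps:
L(t) = -7
M(R, G) = R² - 9*R (M(R, G) = R*R + (-7 - 2)*R = R² - 9*R)
-5677*M(21, -5*(-1) + 0*1) = -119217*(-9 + 21) = -119217*12 = -5677*252 = -1430604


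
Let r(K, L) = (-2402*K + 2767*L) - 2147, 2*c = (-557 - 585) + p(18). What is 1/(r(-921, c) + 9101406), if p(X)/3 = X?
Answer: 1/9806253 ≈ 1.0198e-7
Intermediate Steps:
p(X) = 3*X
c = -544 (c = ((-557 - 585) + 3*18)/2 = (-1142 + 54)/2 = (½)*(-1088) = -544)
r(K, L) = -2147 - 2402*K + 2767*L
1/(r(-921, c) + 9101406) = 1/((-2147 - 2402*(-921) + 2767*(-544)) + 9101406) = 1/((-2147 + 2212242 - 1505248) + 9101406) = 1/(704847 + 9101406) = 1/9806253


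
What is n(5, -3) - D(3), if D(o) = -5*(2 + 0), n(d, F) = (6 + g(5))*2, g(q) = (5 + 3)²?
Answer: 150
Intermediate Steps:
g(q) = 64 (g(q) = 8² = 64)
n(d, F) = 140 (n(d, F) = (6 + 64)*2 = 70*2 = 140)
D(o) = -10 (D(o) = -5*2 = -10)
n(5, -3) - D(3) = 140 - 1*(-10) = 140 + 10 = 150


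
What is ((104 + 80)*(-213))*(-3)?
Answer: 117576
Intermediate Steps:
((104 + 80)*(-213))*(-3) = (184*(-213))*(-3) = -39192*(-3) = 117576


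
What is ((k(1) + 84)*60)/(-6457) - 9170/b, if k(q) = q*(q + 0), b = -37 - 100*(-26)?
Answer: -6571090/1504481 ≈ -4.3677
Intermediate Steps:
b = 2563 (b = -37 + 2600 = 2563)
k(q) = q² (k(q) = q*q = q²)
((k(1) + 84)*60)/(-6457) - 9170/b = ((1² + 84)*60)/(-6457) - 9170/2563 = ((1 + 84)*60)*(-1/6457) - 9170*1/2563 = (85*60)*(-1/6457) - 9170/2563 = 5100*(-1/6457) - 9170/2563 = -5100/6457 - 9170/2563 = -6571090/1504481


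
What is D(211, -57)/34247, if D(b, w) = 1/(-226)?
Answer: -1/7739822 ≈ -1.2920e-7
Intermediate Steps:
D(b, w) = -1/226
D(211, -57)/34247 = -1/226/34247 = -1/226*1/34247 = -1/7739822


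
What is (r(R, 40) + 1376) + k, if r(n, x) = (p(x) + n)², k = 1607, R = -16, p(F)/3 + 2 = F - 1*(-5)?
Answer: 15752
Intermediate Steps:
p(F) = 9 + 3*F (p(F) = -6 + 3*(F - 1*(-5)) = -6 + 3*(F + 5) = -6 + 3*(5 + F) = -6 + (15 + 3*F) = 9 + 3*F)
r(n, x) = (9 + n + 3*x)² (r(n, x) = ((9 + 3*x) + n)² = (9 + n + 3*x)²)
(r(R, 40) + 1376) + k = ((9 - 16 + 3*40)² + 1376) + 1607 = ((9 - 16 + 120)² + 1376) + 1607 = (113² + 1376) + 1607 = (12769 + 1376) + 1607 = 14145 + 1607 = 15752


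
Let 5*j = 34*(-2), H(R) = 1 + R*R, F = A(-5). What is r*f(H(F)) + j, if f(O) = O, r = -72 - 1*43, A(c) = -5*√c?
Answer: 71232/5 ≈ 14246.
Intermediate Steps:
r = -115 (r = -72 - 43 = -115)
F = -5*I*√5 ≈ -11.18*I
H(R) = 1 + R²
j = -68/5 (j = (34*(-2))/5 = (⅕)*(-68) = -68/5 ≈ -13.600)
r*f(H(F)) + j = -115*(1 + (-5*I*√5)²) - 68/5 = -115*(1 - 125) - 68/5 = -115*(-124) - 68/5 = 14260 - 68/5 = 71232/5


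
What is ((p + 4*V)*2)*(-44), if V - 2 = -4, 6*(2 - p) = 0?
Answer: 528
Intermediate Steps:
p = 2 (p = 2 - ⅙*0 = 2 + 0 = 2)
V = -2 (V = 2 - 4 = -2)
((p + 4*V)*2)*(-44) = ((2 + 4*(-2))*2)*(-44) = ((2 - 8)*2)*(-44) = -6*2*(-44) = -12*(-44) = 528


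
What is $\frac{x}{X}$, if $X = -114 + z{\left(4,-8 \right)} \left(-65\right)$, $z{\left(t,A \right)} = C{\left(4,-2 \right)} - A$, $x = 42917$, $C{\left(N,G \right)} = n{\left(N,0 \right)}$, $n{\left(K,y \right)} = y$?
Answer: $- \frac{42917}{634} \approx -67.692$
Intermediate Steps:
$C{\left(N,G \right)} = 0$
$z{\left(t,A \right)} = - A$ ($z{\left(t,A \right)} = 0 - A = - A$)
$X = -634$ ($X = -114 + \left(-1\right) \left(-8\right) \left(-65\right) = -114 + 8 \left(-65\right) = -114 - 520 = -634$)
$\frac{x}{X} = \frac{42917}{-634} = 42917 \left(- \frac{1}{634}\right) = - \frac{42917}{634}$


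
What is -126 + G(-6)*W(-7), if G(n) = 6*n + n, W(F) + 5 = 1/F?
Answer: 90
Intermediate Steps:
W(F) = -5 + 1/F
G(n) = 7*n
-126 + G(-6)*W(-7) = -126 + (7*(-6))*(-5 + 1/(-7)) = -126 - 42*(-5 - ⅐) = -126 - 42*(-36/7) = -126 + 216 = 90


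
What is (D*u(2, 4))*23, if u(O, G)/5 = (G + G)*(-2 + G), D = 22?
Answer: 40480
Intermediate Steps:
u(O, G) = 10*G*(-2 + G) (u(O, G) = 5*((G + G)*(-2 + G)) = 5*((2*G)*(-2 + G)) = 5*(2*G*(-2 + G)) = 10*G*(-2 + G))
(D*u(2, 4))*23 = (22*(10*4*(-2 + 4)))*23 = (22*(10*4*2))*23 = (22*80)*23 = 1760*23 = 40480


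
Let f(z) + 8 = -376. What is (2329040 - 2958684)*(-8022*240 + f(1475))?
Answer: 1212482783616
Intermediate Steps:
f(z) = -384 (f(z) = -8 - 376 = -384)
(2329040 - 2958684)*(-8022*240 + f(1475)) = (2329040 - 2958684)*(-8022*240 - 384) = -629644*(-1925280 - 384) = -629644*(-1925664) = 1212482783616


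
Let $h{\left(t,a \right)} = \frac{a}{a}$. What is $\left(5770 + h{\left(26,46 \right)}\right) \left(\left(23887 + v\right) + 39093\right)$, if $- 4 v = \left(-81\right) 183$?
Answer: $\frac{1539373853}{4} \approx 3.8484 \cdot 10^{8}$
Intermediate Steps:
$h{\left(t,a \right)} = 1$
$v = \frac{14823}{4}$ ($v = - \frac{\left(-81\right) 183}{4} = \left(- \frac{1}{4}\right) \left(-14823\right) = \frac{14823}{4} \approx 3705.8$)
$\left(5770 + h{\left(26,46 \right)}\right) \left(\left(23887 + v\right) + 39093\right) = \left(5770 + 1\right) \left(\left(23887 + \frac{14823}{4}\right) + 39093\right) = 5771 \left(\frac{110371}{4} + 39093\right) = 5771 \cdot \frac{266743}{4} = \frac{1539373853}{4}$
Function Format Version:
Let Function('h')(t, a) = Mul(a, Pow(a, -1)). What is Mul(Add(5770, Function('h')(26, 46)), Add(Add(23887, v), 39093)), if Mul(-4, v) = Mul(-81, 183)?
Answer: Rational(1539373853, 4) ≈ 3.8484e+8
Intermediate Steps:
Function('h')(t, a) = 1
v = Rational(14823, 4) (v = Mul(Rational(-1, 4), Mul(-81, 183)) = Mul(Rational(-1, 4), -14823) = Rational(14823, 4) ≈ 3705.8)
Mul(Add(5770, Function('h')(26, 46)), Add(Add(23887, v), 39093)) = Mul(Add(5770, 1), Add(Add(23887, Rational(14823, 4)), 39093)) = Mul(5771, Add(Rational(110371, 4), 39093)) = Mul(5771, Rational(266743, 4)) = Rational(1539373853, 4)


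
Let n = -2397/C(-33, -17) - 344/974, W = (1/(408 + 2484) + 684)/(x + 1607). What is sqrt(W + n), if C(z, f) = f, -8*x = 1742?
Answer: 2*sqrt(135083677973068547094)/1956625257 ≈ 11.880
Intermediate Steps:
x = -871/4 (x = -1/8*1742 = -871/4 ≈ -217.75)
W = 1978129/4017711 (W = (1/(408 + 2484) + 684)/(-871/4 + 1607) = (1/2892 + 684)/(5557/4) = (1/2892 + 684)*(4/5557) = (1978129/2892)*(4/5557) = 1978129/4017711 ≈ 0.49235)
n = 68495/487 (n = -2397/(-17) - 344/974 = -2397*(-1/17) - 344*1/974 = 141 - 172/487 = 68495/487 ≈ 140.65)
sqrt(W + n) = sqrt(1978129/4017711 + 68495/487) = sqrt(276156463768/1956625257) = 2*sqrt(135083677973068547094)/1956625257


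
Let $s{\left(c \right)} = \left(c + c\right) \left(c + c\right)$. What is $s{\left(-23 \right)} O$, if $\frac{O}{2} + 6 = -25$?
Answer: $-131192$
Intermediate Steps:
$O = -62$ ($O = -12 + 2 \left(-25\right) = -12 - 50 = -62$)
$s{\left(c \right)} = 4 c^{2}$ ($s{\left(c \right)} = 2 c 2 c = 4 c^{2}$)
$s{\left(-23 \right)} O = 4 \left(-23\right)^{2} \left(-62\right) = 4 \cdot 529 \left(-62\right) = 2116 \left(-62\right) = -131192$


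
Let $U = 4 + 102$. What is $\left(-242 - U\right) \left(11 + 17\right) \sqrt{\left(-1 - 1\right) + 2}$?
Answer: $0$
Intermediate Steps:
$U = 106$
$\left(-242 - U\right) \left(11 + 17\right) \sqrt{\left(-1 - 1\right) + 2} = \left(-242 - 106\right) \left(11 + 17\right) \sqrt{\left(-1 - 1\right) + 2} = \left(-242 - 106\right) 28 \sqrt{\left(-1 - 1\right) + 2} = - 348 \cdot 28 \sqrt{-2 + 2} = - 348 \cdot 28 \sqrt{0} = - 348 \cdot 28 \cdot 0 = \left(-348\right) 0 = 0$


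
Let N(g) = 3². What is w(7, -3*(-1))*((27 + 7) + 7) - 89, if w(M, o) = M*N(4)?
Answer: 2494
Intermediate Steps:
N(g) = 9
w(M, o) = 9*M (w(M, o) = M*9 = 9*M)
w(7, -3*(-1))*((27 + 7) + 7) - 89 = (9*7)*((27 + 7) + 7) - 89 = 63*(34 + 7) - 89 = 63*41 - 89 = 2583 - 89 = 2494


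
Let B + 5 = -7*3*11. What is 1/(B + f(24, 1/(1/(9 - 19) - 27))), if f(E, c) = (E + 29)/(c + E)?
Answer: -6494/1518221 ≈ -0.0042774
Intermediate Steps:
f(E, c) = (29 + E)/(E + c)
B = -236 (B = -5 - 7*3*11 = -5 - 21*11 = -5 - 231 = -236)
1/(B + f(24, 1/(1/(9 - 19) - 27))) = 1/(-236 + (29 + 24)/(24 + 1/(1/(9 - 19) - 27))) = 1/(-236 + 53/(24 + 1/(1/(-10) - 27))) = 1/(-236 + 53/(24 + 1/(-1/10 - 27))) = 1/(-236 + 53/(24 + 1/(-271/10))) = 1/(-236 + 53/(24 - 10/271)) = 1/(-236 + 53/(6494/271)) = 1/(-236 + (271/6494)*53) = 1/(-236 + 14363/6494) = 1/(-1518221/6494) = -6494/1518221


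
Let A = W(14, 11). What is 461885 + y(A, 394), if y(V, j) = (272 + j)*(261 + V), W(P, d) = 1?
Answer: 636377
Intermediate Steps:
A = 1
y(V, j) = (261 + V)*(272 + j)
461885 + y(A, 394) = 461885 + (70992 + 261*394 + 272*1 + 1*394) = 461885 + (70992 + 102834 + 272 + 394) = 461885 + 174492 = 636377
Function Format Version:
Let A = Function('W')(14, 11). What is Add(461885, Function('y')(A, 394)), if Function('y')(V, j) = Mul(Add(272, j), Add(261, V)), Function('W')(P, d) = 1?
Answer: 636377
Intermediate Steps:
A = 1
Function('y')(V, j) = Mul(Add(261, V), Add(272, j))
Add(461885, Function('y')(A, 394)) = Add(461885, Add(70992, Mul(261, 394), Mul(272, 1), Mul(1, 394))) = Add(461885, Add(70992, 102834, 272, 394)) = Add(461885, 174492) = 636377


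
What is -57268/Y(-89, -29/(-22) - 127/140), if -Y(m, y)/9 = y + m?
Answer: -88192720/1227843 ≈ -71.827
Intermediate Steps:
Y(m, y) = -9*m - 9*y (Y(m, y) = -9*(y + m) = -9*(m + y) = -9*m - 9*y)
-57268/Y(-89, -29/(-22) - 127/140) = -57268/(-9*(-89) - 9*(-29/(-22) - 127/140)) = -57268/(801 - 9*(-29*(-1/22) - 127*1/140)) = -57268/(801 - 9*(29/22 - 127/140)) = -57268/(801 - 9*633/1540) = -57268/(801 - 5697/1540) = -57268/1227843/1540 = -57268*1540/1227843 = -88192720/1227843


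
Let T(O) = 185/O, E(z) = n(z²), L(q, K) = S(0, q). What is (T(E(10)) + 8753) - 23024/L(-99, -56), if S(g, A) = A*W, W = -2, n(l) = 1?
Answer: 873350/99 ≈ 8821.7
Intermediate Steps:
S(g, A) = -2*A (S(g, A) = A*(-2) = -2*A)
L(q, K) = -2*q
E(z) = 1
(T(E(10)) + 8753) - 23024/L(-99, -56) = (185/1 + 8753) - 23024/((-2*(-99))) = (185*1 + 8753) - 23024/198 = (185 + 8753) - 23024*1/198 = 8938 - 11512/99 = 873350/99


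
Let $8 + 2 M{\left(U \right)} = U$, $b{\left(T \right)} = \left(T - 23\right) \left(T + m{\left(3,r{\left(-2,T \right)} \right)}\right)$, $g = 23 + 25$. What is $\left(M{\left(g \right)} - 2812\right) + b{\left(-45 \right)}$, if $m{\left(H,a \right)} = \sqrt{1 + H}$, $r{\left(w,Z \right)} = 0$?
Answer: $132$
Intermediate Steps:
$g = 48$
$b{\left(T \right)} = \left(-23 + T\right) \left(2 + T\right)$ ($b{\left(T \right)} = \left(T - 23\right) \left(T + \sqrt{1 + 3}\right) = \left(-23 + T\right) \left(T + \sqrt{4}\right) = \left(-23 + T\right) \left(T + 2\right) = \left(-23 + T\right) \left(2 + T\right)$)
$M{\left(U \right)} = -4 + \frac{U}{2}$
$\left(M{\left(g \right)} - 2812\right) + b{\left(-45 \right)} = \left(\left(-4 + \frac{1}{2} \cdot 48\right) - 2812\right) - \left(-899 - 2025\right) = \left(\left(-4 + 24\right) - 2812\right) + \left(-46 + 2025 + 945\right) = \left(20 - 2812\right) + 2924 = -2792 + 2924 = 132$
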